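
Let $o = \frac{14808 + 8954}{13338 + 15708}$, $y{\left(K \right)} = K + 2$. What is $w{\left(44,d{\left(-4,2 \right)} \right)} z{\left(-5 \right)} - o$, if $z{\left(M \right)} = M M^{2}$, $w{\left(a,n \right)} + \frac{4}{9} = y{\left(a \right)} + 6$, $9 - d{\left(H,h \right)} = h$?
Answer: $- \frac{280813643}{43569} \approx -6445.3$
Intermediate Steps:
$d{\left(H,h \right)} = 9 - h$
$y{\left(K \right)} = 2 + K$
$w{\left(a,n \right)} = \frac{68}{9} + a$ ($w{\left(a,n \right)} = - \frac{4}{9} + \left(\left(2 + a\right) + 6\right) = - \frac{4}{9} + \left(8 + a\right) = \frac{68}{9} + a$)
$z{\left(M \right)} = M^{3}$
$o = \frac{11881}{14523}$ ($o = \frac{23762}{29046} = 23762 \cdot \frac{1}{29046} = \frac{11881}{14523} \approx 0.81808$)
$w{\left(44,d{\left(-4,2 \right)} \right)} z{\left(-5 \right)} - o = \left(\frac{68}{9} + 44\right) \left(-5\right)^{3} - \frac{11881}{14523} = \frac{464}{9} \left(-125\right) - \frac{11881}{14523} = - \frac{58000}{9} - \frac{11881}{14523} = - \frac{280813643}{43569}$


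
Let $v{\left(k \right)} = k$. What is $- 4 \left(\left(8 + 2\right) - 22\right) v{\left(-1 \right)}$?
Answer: $-48$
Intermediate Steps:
$- 4 \left(\left(8 + 2\right) - 22\right) v{\left(-1 \right)} = - 4 \left(\left(8 + 2\right) - 22\right) \left(-1\right) = - 4 \left(10 - 22\right) \left(-1\right) = \left(-4\right) \left(-12\right) \left(-1\right) = 48 \left(-1\right) = -48$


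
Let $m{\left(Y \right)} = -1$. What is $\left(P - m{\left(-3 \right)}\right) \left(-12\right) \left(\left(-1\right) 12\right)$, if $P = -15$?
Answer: $-2016$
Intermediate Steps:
$\left(P - m{\left(-3 \right)}\right) \left(-12\right) \left(\left(-1\right) 12\right) = \left(-15 - -1\right) \left(-12\right) \left(\left(-1\right) 12\right) = \left(-15 + 1\right) \left(-12\right) \left(-12\right) = \left(-14\right) \left(-12\right) \left(-12\right) = 168 \left(-12\right) = -2016$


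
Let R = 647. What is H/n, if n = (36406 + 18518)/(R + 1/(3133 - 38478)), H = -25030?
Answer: -9539856607/32354813 ≈ -294.85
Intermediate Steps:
n = 323548130/3811369 (n = (36406 + 18518)/(647 + 1/(3133 - 38478)) = 54924/(647 + 1/(-35345)) = 54924/(647 - 1/35345) = 54924/(22868214/35345) = 54924*(35345/22868214) = 323548130/3811369 ≈ 84.890)
H/n = -25030/323548130/3811369 = -25030*3811369/323548130 = -9539856607/32354813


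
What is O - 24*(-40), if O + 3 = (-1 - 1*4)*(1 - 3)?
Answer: 967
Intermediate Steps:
O = 7 (O = -3 + (-1 - 1*4)*(1 - 3) = -3 + (-1 - 4)*(-2) = -3 - 5*(-2) = -3 + 10 = 7)
O - 24*(-40) = 7 - 24*(-40) = 7 + 960 = 967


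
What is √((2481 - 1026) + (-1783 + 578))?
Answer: 5*√10 ≈ 15.811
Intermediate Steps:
√((2481 - 1026) + (-1783 + 578)) = √(1455 - 1205) = √250 = 5*√10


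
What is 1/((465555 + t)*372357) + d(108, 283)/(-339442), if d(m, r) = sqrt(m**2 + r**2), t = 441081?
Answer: 1/337592261052 - sqrt(91753)/339442 ≈ -0.00089237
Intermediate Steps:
1/((465555 + t)*372357) + d(108, 283)/(-339442) = 1/((465555 + 441081)*372357) + sqrt(108**2 + 283**2)/(-339442) = (1/372357)/906636 + sqrt(11664 + 80089)*(-1/339442) = (1/906636)*(1/372357) + sqrt(91753)*(-1/339442) = 1/337592261052 - sqrt(91753)/339442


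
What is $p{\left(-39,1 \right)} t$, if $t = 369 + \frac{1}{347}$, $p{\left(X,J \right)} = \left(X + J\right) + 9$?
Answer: $- \frac{3713276}{347} \approx -10701.0$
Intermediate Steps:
$p{\left(X,J \right)} = 9 + J + X$ ($p{\left(X,J \right)} = \left(J + X\right) + 9 = 9 + J + X$)
$t = \frac{128044}{347}$ ($t = 369 + \frac{1}{347} = \frac{128044}{347} \approx 369.0$)
$p{\left(-39,1 \right)} t = \left(9 + 1 - 39\right) \frac{128044}{347} = \left(-29\right) \frac{128044}{347} = - \frac{3713276}{347}$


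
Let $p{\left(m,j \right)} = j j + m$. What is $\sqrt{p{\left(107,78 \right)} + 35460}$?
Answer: $\sqrt{41651} \approx 204.09$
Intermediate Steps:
$p{\left(m,j \right)} = m + j^{2}$ ($p{\left(m,j \right)} = j^{2} + m = m + j^{2}$)
$\sqrt{p{\left(107,78 \right)} + 35460} = \sqrt{\left(107 + 78^{2}\right) + 35460} = \sqrt{\left(107 + 6084\right) + 35460} = \sqrt{6191 + 35460} = \sqrt{41651}$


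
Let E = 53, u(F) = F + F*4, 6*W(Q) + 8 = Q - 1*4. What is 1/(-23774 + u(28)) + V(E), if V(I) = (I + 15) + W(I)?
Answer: 884305/11817 ≈ 74.833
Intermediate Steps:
W(Q) = -2 + Q/6 (W(Q) = -4/3 + (Q - 1*4)/6 = -4/3 + (Q - 4)/6 = -4/3 + (-4 + Q)/6 = -4/3 + (-2/3 + Q/6) = -2 + Q/6)
u(F) = 5*F (u(F) = F + 4*F = 5*F)
V(I) = 13 + 7*I/6 (V(I) = (I + 15) + (-2 + I/6) = (15 + I) + (-2 + I/6) = 13 + 7*I/6)
1/(-23774 + u(28)) + V(E) = 1/(-23774 + 5*28) + (13 + (7/6)*53) = 1/(-23774 + 140) + (13 + 371/6) = 1/(-23634) + 449/6 = -1/23634 + 449/6 = 884305/11817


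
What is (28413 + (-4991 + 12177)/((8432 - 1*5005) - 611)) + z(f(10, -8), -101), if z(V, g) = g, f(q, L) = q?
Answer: 39866889/1408 ≈ 28315.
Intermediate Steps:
(28413 + (-4991 + 12177)/((8432 - 1*5005) - 611)) + z(f(10, -8), -101) = (28413 + (-4991 + 12177)/((8432 - 1*5005) - 611)) - 101 = (28413 + 7186/((8432 - 5005) - 611)) - 101 = (28413 + 7186/(3427 - 611)) - 101 = (28413 + 7186/2816) - 101 = (28413 + 7186*(1/2816)) - 101 = (28413 + 3593/1408) - 101 = 40009097/1408 - 101 = 39866889/1408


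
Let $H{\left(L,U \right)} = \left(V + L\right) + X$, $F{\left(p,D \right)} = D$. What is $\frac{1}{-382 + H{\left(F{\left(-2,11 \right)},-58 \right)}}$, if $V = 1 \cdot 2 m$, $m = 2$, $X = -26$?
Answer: $- \frac{1}{393} \approx -0.0025445$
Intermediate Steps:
$V = 4$ ($V = 1 \cdot 2 \cdot 2 = 2 \cdot 2 = 4$)
$H{\left(L,U \right)} = -22 + L$ ($H{\left(L,U \right)} = \left(4 + L\right) - 26 = -22 + L$)
$\frac{1}{-382 + H{\left(F{\left(-2,11 \right)},-58 \right)}} = \frac{1}{-382 + \left(-22 + 11\right)} = \frac{1}{-382 - 11} = \frac{1}{-393} = - \frac{1}{393}$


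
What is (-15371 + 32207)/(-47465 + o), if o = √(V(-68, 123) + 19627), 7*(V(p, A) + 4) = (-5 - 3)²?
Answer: -186461506/525678205 - 2806*√38479/525678205 ≈ -0.35575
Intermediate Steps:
V(p, A) = 36/7 (V(p, A) = -4 + (-5 - 3)²/7 = -4 + (⅐)*(-8)² = -4 + (⅐)*64 = -4 + 64/7 = 36/7)
o = 5*√38479/7 (o = √(36/7 + 19627) = √(137425/7) = 5*√38479/7 ≈ 140.11)
(-15371 + 32207)/(-47465 + o) = (-15371 + 32207)/(-47465 + 5*√38479/7) = 16836/(-47465 + 5*√38479/7)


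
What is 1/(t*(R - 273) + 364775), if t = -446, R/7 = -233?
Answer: 1/1213959 ≈ 8.2375e-7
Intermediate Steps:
R = -1631 (R = 7*(-233) = -1631)
1/(t*(R - 273) + 364775) = 1/(-446*(-1631 - 273) + 364775) = 1/(-446*(-1904) + 364775) = 1/(849184 + 364775) = 1/1213959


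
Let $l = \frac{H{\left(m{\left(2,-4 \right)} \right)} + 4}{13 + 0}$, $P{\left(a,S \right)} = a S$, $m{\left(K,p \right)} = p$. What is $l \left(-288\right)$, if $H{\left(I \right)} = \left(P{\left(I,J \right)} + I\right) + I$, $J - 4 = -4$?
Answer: $\frac{1152}{13} \approx 88.615$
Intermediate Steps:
$J = 0$ ($J = 4 - 4 = 0$)
$P{\left(a,S \right)} = S a$
$H{\left(I \right)} = 2 I$ ($H{\left(I \right)} = \left(0 I + I\right) + I = \left(0 + I\right) + I = I + I = 2 I$)
$l = - \frac{4}{13}$ ($l = \frac{2 \left(-4\right) + 4}{13 + 0} = \frac{-8 + 4}{13} = \left(-4\right) \frac{1}{13} = - \frac{4}{13} \approx -0.30769$)
$l \left(-288\right) = \left(- \frac{4}{13}\right) \left(-288\right) = \frac{1152}{13}$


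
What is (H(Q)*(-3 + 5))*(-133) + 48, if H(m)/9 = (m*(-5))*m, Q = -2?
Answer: 47928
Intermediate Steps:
H(m) = -45*m**2 (H(m) = 9*((m*(-5))*m) = 9*((-5*m)*m) = 9*(-5*m**2) = -45*m**2)
(H(Q)*(-3 + 5))*(-133) + 48 = ((-45*(-2)**2)*(-3 + 5))*(-133) + 48 = (-45*4*2)*(-133) + 48 = -180*2*(-133) + 48 = -360*(-133) + 48 = 47880 + 48 = 47928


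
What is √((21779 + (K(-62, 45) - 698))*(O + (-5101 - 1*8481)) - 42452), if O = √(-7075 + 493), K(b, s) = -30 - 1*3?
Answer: 2*√(-71479097 + 5262*I*√6582) ≈ 50.494 + 16909.0*I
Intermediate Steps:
K(b, s) = -33 (K(b, s) = -30 - 3 = -33)
O = I*√6582 (O = √(-6582) = I*√6582 ≈ 81.13*I)
√((21779 + (K(-62, 45) - 698))*(O + (-5101 - 1*8481)) - 42452) = √((21779 + (-33 - 698))*(I*√6582 + (-5101 - 1*8481)) - 42452) = √((21779 - 731)*(I*√6582 + (-5101 - 8481)) - 42452) = √(21048*(I*√6582 - 13582) - 42452) = √(21048*(-13582 + I*√6582) - 42452) = √((-285873936 + 21048*I*√6582) - 42452) = √(-285916388 + 21048*I*√6582)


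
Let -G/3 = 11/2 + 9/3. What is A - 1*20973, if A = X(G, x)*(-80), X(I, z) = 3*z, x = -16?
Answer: -17133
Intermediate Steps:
G = -51/2 (G = -3*(11/2 + 9/3) = -3*(11*(½) + 9*(⅓)) = -3*(11/2 + 3) = -3*17/2 = -51/2 ≈ -25.500)
A = 3840 (A = (3*(-16))*(-80) = -48*(-80) = 3840)
A - 1*20973 = 3840 - 1*20973 = 3840 - 20973 = -17133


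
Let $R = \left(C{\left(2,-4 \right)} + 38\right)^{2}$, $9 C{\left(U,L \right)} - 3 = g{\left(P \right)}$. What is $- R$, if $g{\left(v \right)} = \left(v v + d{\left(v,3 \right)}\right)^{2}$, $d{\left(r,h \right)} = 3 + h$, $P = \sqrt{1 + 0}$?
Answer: $- \frac{155236}{81} \approx -1916.5$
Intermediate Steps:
$P = 1$ ($P = \sqrt{1} = 1$)
$g{\left(v \right)} = \left(6 + v^{2}\right)^{2}$ ($g{\left(v \right)} = \left(v v + \left(3 + 3\right)\right)^{2} = \left(v^{2} + 6\right)^{2} = \left(6 + v^{2}\right)^{2}$)
$C{\left(U,L \right)} = \frac{52}{9}$ ($C{\left(U,L \right)} = \frac{1}{3} + \frac{\left(6 + 1^{2}\right)^{2}}{9} = \frac{1}{3} + \frac{\left(6 + 1\right)^{2}}{9} = \frac{1}{3} + \frac{7^{2}}{9} = \frac{1}{3} + \frac{1}{9} \cdot 49 = \frac{1}{3} + \frac{49}{9} = \frac{52}{9}$)
$R = \frac{155236}{81}$ ($R = \left(\frac{52}{9} + 38\right)^{2} = \left(\frac{394}{9}\right)^{2} = \frac{155236}{81} \approx 1916.5$)
$- R = \left(-1\right) \frac{155236}{81} = - \frac{155236}{81}$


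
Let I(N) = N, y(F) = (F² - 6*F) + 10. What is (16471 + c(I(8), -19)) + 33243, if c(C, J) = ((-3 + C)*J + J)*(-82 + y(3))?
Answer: 58948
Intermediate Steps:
y(F) = 10 + F² - 6*F
c(C, J) = -81*J - 81*J*(-3 + C) (c(C, J) = ((-3 + C)*J + J)*(-82 + (10 + 3² - 6*3)) = (J*(-3 + C) + J)*(-82 + (10 + 9 - 18)) = (J + J*(-3 + C))*(-82 + 1) = (J + J*(-3 + C))*(-81) = -81*J - 81*J*(-3 + C))
(16471 + c(I(8), -19)) + 33243 = (16471 + 81*(-19)*(2 - 1*8)) + 33243 = (16471 + 81*(-19)*(2 - 8)) + 33243 = (16471 + 81*(-19)*(-6)) + 33243 = (16471 + 9234) + 33243 = 25705 + 33243 = 58948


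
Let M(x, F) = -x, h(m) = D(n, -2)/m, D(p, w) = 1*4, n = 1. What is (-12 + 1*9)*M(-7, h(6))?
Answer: -21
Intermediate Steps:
D(p, w) = 4
h(m) = 4/m
(-12 + 1*9)*M(-7, h(6)) = (-12 + 1*9)*(-1*(-7)) = (-12 + 9)*7 = -3*7 = -21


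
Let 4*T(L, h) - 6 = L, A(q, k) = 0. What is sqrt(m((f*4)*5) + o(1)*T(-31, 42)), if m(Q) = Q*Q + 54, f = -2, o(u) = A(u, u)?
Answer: sqrt(1654) ≈ 40.669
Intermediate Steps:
o(u) = 0
T(L, h) = 3/2 + L/4
m(Q) = 54 + Q**2 (m(Q) = Q**2 + 54 = 54 + Q**2)
sqrt(m((f*4)*5) + o(1)*T(-31, 42)) = sqrt((54 + (-2*4*5)**2) + 0*(3/2 + (1/4)*(-31))) = sqrt((54 + (-8*5)**2) + 0*(3/2 - 31/4)) = sqrt((54 + (-40)**2) + 0*(-25/4)) = sqrt((54 + 1600) + 0) = sqrt(1654 + 0) = sqrt(1654)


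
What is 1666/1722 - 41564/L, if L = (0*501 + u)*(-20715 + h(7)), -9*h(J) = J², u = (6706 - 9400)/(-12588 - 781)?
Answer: 56242489253/5149475934 ≈ 10.922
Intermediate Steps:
u = 2694/13369 (u = -2694/(-13369) = -2694*(-1/13369) = 2694/13369 ≈ 0.20151)
h(J) = -J²/9
L = -167462632/40107 (L = (0*501 + 2694/13369)*(-20715 - ⅑*7²) = (0 + 2694/13369)*(-20715 - ⅑*49) = 2694*(-20715 - 49/9)/13369 = (2694/13369)*(-186484/9) = -167462632/40107 ≈ -4175.4)
1666/1722 - 41564/L = 1666/1722 - 41564/(-167462632/40107) = 1666*(1/1722) - 41564*(-40107/167462632) = 119/123 + 416751837/41865658 = 56242489253/5149475934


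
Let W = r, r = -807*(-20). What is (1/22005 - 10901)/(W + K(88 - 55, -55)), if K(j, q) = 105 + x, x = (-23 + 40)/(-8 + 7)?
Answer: -59969126/89274285 ≈ -0.67174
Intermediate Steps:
r = 16140
x = -17 (x = 17/(-1) = 17*(-1) = -17)
K(j, q) = 88 (K(j, q) = 105 - 17 = 88)
W = 16140
(1/22005 - 10901)/(W + K(88 - 55, -55)) = (1/22005 - 10901)/(16140 + 88) = (1/22005 - 10901)/16228 = -239876504/22005*1/16228 = -59969126/89274285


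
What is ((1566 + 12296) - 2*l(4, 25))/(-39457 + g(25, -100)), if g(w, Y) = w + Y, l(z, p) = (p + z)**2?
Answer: -3045/9883 ≈ -0.30810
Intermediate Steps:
g(w, Y) = Y + w
((1566 + 12296) - 2*l(4, 25))/(-39457 + g(25, -100)) = ((1566 + 12296) - 2*(25 + 4)**2)/(-39457 + (-100 + 25)) = (13862 - 2*29**2)/(-39457 - 75) = (13862 - 2*841)/(-39532) = (13862 - 1682)*(-1/39532) = 12180*(-1/39532) = -3045/9883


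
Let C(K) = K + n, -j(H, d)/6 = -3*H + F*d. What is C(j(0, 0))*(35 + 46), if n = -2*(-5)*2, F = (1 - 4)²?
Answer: 1620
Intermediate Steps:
F = 9 (F = (-3)² = 9)
n = 20 (n = 10*2 = 20)
j(H, d) = -54*d + 18*H (j(H, d) = -6*(-3*H + 9*d) = -54*d + 18*H)
C(K) = 20 + K (C(K) = K + 20 = 20 + K)
C(j(0, 0))*(35 + 46) = (20 + (-54*0 + 18*0))*(35 + 46) = (20 + (0 + 0))*81 = (20 + 0)*81 = 20*81 = 1620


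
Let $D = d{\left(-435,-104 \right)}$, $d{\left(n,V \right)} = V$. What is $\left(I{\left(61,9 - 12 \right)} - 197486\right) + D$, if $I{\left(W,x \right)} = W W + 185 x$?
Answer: $-194424$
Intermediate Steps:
$I{\left(W,x \right)} = W^{2} + 185 x$
$D = -104$
$\left(I{\left(61,9 - 12 \right)} - 197486\right) + D = \left(\left(61^{2} + 185 \left(9 - 12\right)\right) - 197486\right) - 104 = \left(\left(3721 + 185 \left(9 - 12\right)\right) - 197486\right) - 104 = \left(\left(3721 + 185 \left(-3\right)\right) - 197486\right) - 104 = \left(\left(3721 - 555\right) - 197486\right) - 104 = \left(3166 - 197486\right) - 104 = -194320 - 104 = -194424$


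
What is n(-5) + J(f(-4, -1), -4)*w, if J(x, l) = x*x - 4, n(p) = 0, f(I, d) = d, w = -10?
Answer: 30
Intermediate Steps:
J(x, l) = -4 + x² (J(x, l) = x² - 4 = -4 + x²)
n(-5) + J(f(-4, -1), -4)*w = 0 + (-4 + (-1)²)*(-10) = 0 + (-4 + 1)*(-10) = 0 - 3*(-10) = 0 + 30 = 30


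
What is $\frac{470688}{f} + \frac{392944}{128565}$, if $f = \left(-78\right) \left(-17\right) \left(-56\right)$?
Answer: $- \frac{652824022}{198890055} \approx -3.2823$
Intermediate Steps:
$f = -74256$ ($f = 1326 \left(-56\right) = -74256$)
$\frac{470688}{f} + \frac{392944}{128565} = \frac{470688}{-74256} + \frac{392944}{128565} = 470688 \left(- \frac{1}{74256}\right) + 392944 \cdot \frac{1}{128565} = - \frac{9806}{1547} + \frac{392944}{128565} = - \frac{652824022}{198890055}$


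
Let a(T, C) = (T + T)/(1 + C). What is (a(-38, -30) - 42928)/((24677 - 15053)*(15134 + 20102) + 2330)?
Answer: -622418/4917147113 ≈ -0.00012658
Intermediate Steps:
a(T, C) = 2*T/(1 + C) (a(T, C) = (2*T)/(1 + C) = 2*T/(1 + C))
(a(-38, -30) - 42928)/((24677 - 15053)*(15134 + 20102) + 2330) = (2*(-38)/(1 - 30) - 42928)/((24677 - 15053)*(15134 + 20102) + 2330) = (2*(-38)/(-29) - 42928)/(9624*35236 + 2330) = (2*(-38)*(-1/29) - 42928)/(339111264 + 2330) = (76/29 - 42928)/339113594 = -1244836/29*1/339113594 = -622418/4917147113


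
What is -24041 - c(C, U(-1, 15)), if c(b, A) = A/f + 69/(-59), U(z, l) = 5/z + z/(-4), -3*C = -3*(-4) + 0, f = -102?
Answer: -578687921/24072 ≈ -24040.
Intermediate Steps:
C = -4 (C = -(-3*(-4) + 0)/3 = -(12 + 0)/3 = -1/3*12 = -4)
U(z, l) = 5/z - z/4 (U(z, l) = 5/z + z*(-1/4) = 5/z - z/4)
c(b, A) = -69/59 - A/102 (c(b, A) = A/(-102) + 69/(-59) = A*(-1/102) + 69*(-1/59) = -A/102 - 69/59 = -69/59 - A/102)
-24041 - c(C, U(-1, 15)) = -24041 - (-69/59 - (5/(-1) - 1/4*(-1))/102) = -24041 - (-69/59 - (5*(-1) + 1/4)/102) = -24041 - (-69/59 - (-5 + 1/4)/102) = -24041 - (-69/59 - 1/102*(-19/4)) = -24041 - (-69/59 + 19/408) = -24041 - 1*(-27031/24072) = -24041 + 27031/24072 = -578687921/24072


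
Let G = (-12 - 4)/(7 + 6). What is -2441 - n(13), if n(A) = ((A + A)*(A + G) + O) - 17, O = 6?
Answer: -2736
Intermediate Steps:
G = -16/13 ≈ -1.2308
n(A) = -11 + 2*A*(-16/13 + A) (n(A) = ((A + A)*(A - 16/13) + 6) - 17 = ((2*A)*(-16/13 + A) + 6) - 17 = (2*A*(-16/13 + A) + 6) - 17 = (6 + 2*A*(-16/13 + A)) - 17 = -11 + 2*A*(-16/13 + A))
-2441 - n(13) = -2441 - (-11 + 2*13² - 32/13*13) = -2441 - (-11 + 2*169 - 32) = -2441 - (-11 + 338 - 32) = -2441 - 1*295 = -2441 - 295 = -2736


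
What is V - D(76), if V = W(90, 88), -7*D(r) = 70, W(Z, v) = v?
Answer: 98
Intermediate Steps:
D(r) = -10 (D(r) = -⅐*70 = -10)
V = 88
V - D(76) = 88 - 1*(-10) = 88 + 10 = 98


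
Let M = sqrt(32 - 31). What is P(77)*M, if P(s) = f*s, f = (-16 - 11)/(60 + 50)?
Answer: -189/10 ≈ -18.900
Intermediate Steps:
f = -27/110 ≈ -0.24545
P(s) = -27*s/110
M = 1 (M = sqrt(1) = 1)
P(77)*M = -27/110*77*1 = -189/10*1 = -189/10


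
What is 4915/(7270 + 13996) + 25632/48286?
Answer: 55886843/73346434 ≈ 0.76196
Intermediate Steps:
4915/(7270 + 13996) + 25632/48286 = 4915/21266 + 25632*(1/48286) = 4915*(1/21266) + 12816/24143 = 4915/21266 + 12816/24143 = 55886843/73346434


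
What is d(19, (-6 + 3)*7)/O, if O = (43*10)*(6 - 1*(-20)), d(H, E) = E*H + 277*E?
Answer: -1554/2795 ≈ -0.55599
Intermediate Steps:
d(H, E) = 277*E + E*H
O = 11180 (O = 430*(6 + 20) = 430*26 = 11180)
d(19, (-6 + 3)*7)/O = (((-6 + 3)*7)*(277 + 19))/11180 = (-3*7*296)*(1/11180) = -21*296*(1/11180) = -6216*1/11180 = -1554/2795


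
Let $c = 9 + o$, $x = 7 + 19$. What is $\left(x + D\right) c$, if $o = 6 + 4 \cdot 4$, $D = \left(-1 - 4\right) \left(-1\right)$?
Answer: $961$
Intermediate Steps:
$x = 26$
$D = 5$ ($D = \left(-5\right) \left(-1\right) = 5$)
$o = 22$ ($o = 6 + 16 = 22$)
$c = 31$ ($c = 9 + 22 = 31$)
$\left(x + D\right) c = \left(26 + 5\right) 31 = 31 \cdot 31 = 961$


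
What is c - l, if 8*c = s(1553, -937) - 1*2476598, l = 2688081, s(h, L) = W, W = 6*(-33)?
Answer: -5995361/2 ≈ -2.9977e+6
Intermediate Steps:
W = -198
s(h, L) = -198
c = -619199/2 (c = (-198 - 1*2476598)/8 = (-198 - 2476598)/8 = (⅛)*(-2476796) = -619199/2 ≈ -3.0960e+5)
c - l = -619199/2 - 1*2688081 = -619199/2 - 2688081 = -5995361/2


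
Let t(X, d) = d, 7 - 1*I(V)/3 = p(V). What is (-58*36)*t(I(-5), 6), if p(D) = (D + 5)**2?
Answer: -12528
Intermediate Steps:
p(D) = (5 + D)**2
I(V) = 21 - 3*(5 + V)**2
(-58*36)*t(I(-5), 6) = -58*36*6 = -2088*6 = -12528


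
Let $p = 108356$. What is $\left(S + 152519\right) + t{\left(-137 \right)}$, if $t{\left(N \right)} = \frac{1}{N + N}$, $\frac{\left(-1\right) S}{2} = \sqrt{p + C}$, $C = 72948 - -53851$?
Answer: $\frac{41790205}{274} - 2 \sqrt{235155} \approx 1.5155 \cdot 10^{5}$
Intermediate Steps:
$C = 126799$ ($C = 72948 + 53851 = 126799$)
$S = - 2 \sqrt{235155}$ ($S = - 2 \sqrt{108356 + 126799} = - 2 \sqrt{235155} \approx -969.86$)
$t{\left(N \right)} = \frac{1}{2 N}$
$\left(S + 152519\right) + t{\left(-137 \right)} = \left(- 2 \sqrt{235155} + 152519\right) + \frac{1}{2 \left(-137\right)} = \left(152519 - 2 \sqrt{235155}\right) + \frac{1}{2} \left(- \frac{1}{137}\right) = \left(152519 - 2 \sqrt{235155}\right) - \frac{1}{274} = \frac{41790205}{274} - 2 \sqrt{235155}$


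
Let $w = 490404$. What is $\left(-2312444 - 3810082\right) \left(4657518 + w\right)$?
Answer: $-31518286290972$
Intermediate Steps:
$\left(-2312444 - 3810082\right) \left(4657518 + w\right) = \left(-2312444 - 3810082\right) \left(4657518 + 490404\right) = \left(-6122526\right) 5147922 = -31518286290972$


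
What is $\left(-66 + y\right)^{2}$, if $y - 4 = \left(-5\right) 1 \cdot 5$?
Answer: $7569$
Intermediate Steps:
$y = -21$ ($y = 4 + \left(-5\right) 1 \cdot 5 = 4 - 25 = -21$)
$\left(-66 + y\right)^{2} = \left(-66 - 21\right)^{2} = \left(-87\right)^{2} = 7569$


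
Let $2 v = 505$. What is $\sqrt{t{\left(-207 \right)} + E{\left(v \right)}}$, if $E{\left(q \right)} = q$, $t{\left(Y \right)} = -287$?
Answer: $\frac{i \sqrt{138}}{2} \approx 5.8737 i$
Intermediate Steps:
$v = \frac{505}{2}$ ($v = \frac{1}{2} \cdot 505 = \frac{505}{2} \approx 252.5$)
$\sqrt{t{\left(-207 \right)} + E{\left(v \right)}} = \sqrt{-287 + \frac{505}{2}} = \sqrt{- \frac{69}{2}} = \frac{i \sqrt{138}}{2}$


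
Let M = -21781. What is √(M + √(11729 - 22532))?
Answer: √(-21781 + I*√10803) ≈ 0.3521 + 147.58*I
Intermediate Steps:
√(M + √(11729 - 22532)) = √(-21781 + √(11729 - 22532)) = √(-21781 + √(-10803)) = √(-21781 + I*√10803)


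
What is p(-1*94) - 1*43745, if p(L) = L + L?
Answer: -43933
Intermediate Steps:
p(L) = 2*L
p(-1*94) - 1*43745 = 2*(-1*94) - 1*43745 = 2*(-94) - 43745 = -188 - 43745 = -43933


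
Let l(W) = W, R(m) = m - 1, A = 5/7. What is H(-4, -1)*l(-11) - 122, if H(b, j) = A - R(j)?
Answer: -1063/7 ≈ -151.86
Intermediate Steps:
A = 5/7 (A = 5*(⅐) = 5/7 ≈ 0.71429)
R(m) = -1 + m
H(b, j) = 12/7 - j (H(b, j) = 5/7 - (-1 + j) = 5/7 + (1 - j) = 12/7 - j)
H(-4, -1)*l(-11) - 122 = (12/7 - 1*(-1))*(-11) - 122 = (12/7 + 1)*(-11) - 122 = (19/7)*(-11) - 122 = -209/7 - 122 = -1063/7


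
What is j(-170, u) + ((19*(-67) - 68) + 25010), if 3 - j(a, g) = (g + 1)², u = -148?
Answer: 2063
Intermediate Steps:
j(a, g) = 3 - (1 + g)² (j(a, g) = 3 - (g + 1)² = 3 - (1 + g)²)
j(-170, u) + ((19*(-67) - 68) + 25010) = (3 - (1 - 148)²) + ((19*(-67) - 68) + 25010) = (3 - 1*(-147)²) + ((-1273 - 68) + 25010) = (3 - 1*21609) + (-1341 + 25010) = (3 - 21609) + 23669 = -21606 + 23669 = 2063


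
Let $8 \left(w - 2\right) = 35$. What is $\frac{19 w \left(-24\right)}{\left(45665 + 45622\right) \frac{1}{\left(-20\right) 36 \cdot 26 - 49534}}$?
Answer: $\frac{22046042}{10143} \approx 2173.5$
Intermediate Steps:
$w = \frac{51}{8}$ ($w = 2 + \frac{1}{8} \cdot 35 = 2 + \frac{35}{8} = \frac{51}{8} \approx 6.375$)
$\frac{19 w \left(-24\right)}{\left(45665 + 45622\right) \frac{1}{\left(-20\right) 36 \cdot 26 - 49534}} = \frac{19 \cdot \frac{51}{8} \left(-24\right)}{\left(45665 + 45622\right) \frac{1}{\left(-20\right) 36 \cdot 26 - 49534}} = \frac{\frac{969}{8} \left(-24\right)}{91287 \frac{1}{\left(-720\right) 26 - 49534}} = - \frac{2907}{91287 \frac{1}{-18720 - 49534}} = - \frac{2907}{91287 \frac{1}{-68254}} = - \frac{2907}{91287 \left(- \frac{1}{68254}\right)} = - \frac{2907}{- \frac{91287}{68254}} = \left(-2907\right) \left(- \frac{68254}{91287}\right) = \frac{22046042}{10143}$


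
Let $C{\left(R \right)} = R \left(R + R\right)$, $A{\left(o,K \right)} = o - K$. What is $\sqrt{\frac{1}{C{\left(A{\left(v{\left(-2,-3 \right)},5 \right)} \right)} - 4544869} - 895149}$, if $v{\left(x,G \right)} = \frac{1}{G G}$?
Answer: $\frac{3 i \sqrt{13478962432874377625882}}{368130517} \approx 946.12 i$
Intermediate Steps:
$v{\left(x,G \right)} = \frac{1}{G^{2}}$
$C{\left(R \right)} = 2 R^{2}$ ($C{\left(R \right)} = R 2 R = 2 R^{2}$)
$\sqrt{\frac{1}{C{\left(A{\left(v{\left(-2,-3 \right)},5 \right)} \right)} - 4544869} - 895149} = \sqrt{\frac{1}{2 \left(\frac{1}{9} - 5\right)^{2} - 4544869} - 895149} = \sqrt{\frac{1}{2 \left(- \frac{44}{9}\right)^{2} - 4544869} - 895149} = \sqrt{\frac{1}{2 \cdot \frac{1936}{81} - 4544869} - 895149} = \sqrt{\frac{1}{\frac{3872}{81} - 4544869} - 895149} = \sqrt{\frac{1}{- \frac{368130517}{81}} - 895149} = \sqrt{- \frac{81}{368130517} - 895149} = \sqrt{- \frac{329531664162114}{368130517}} = \frac{3 i \sqrt{13478962432874377625882}}{368130517}$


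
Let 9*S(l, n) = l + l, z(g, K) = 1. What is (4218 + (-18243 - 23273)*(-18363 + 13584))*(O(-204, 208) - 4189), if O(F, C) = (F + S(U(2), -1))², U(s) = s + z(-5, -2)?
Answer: 22115944017206/3 ≈ 7.3720e+12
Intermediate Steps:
U(s) = 1 + s (U(s) = s + 1 = 1 + s)
S(l, n) = 2*l/9 (S(l, n) = (l + l)/9 = (2*l)/9 = 2*l/9)
O(F, C) = (⅔ + F)² (O(F, C) = (F + 2*(1 + 2)/9)² = (F + (2/9)*3)² = (F + ⅔)² = (⅔ + F)²)
(4218 + (-18243 - 23273)*(-18363 + 13584))*(O(-204, 208) - 4189) = (4218 + (-18243 - 23273)*(-18363 + 13584))*((2 + 3*(-204))²/9 - 4189) = (4218 - 41516*(-4779))*((2 - 612)²/9 - 4189) = (4218 + 198404964)*((⅑)*(-610)² - 4189) = 198409182*((⅑)*372100 - 4189) = 198409182*(372100/9 - 4189) = 198409182*(334399/9) = 22115944017206/3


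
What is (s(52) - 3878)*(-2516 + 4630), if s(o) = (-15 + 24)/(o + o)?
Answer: -426291271/52 ≈ -8.1979e+6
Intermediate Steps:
s(o) = 9/(2*o) (s(o) = 9/((2*o)) = 9*(1/(2*o)) = 9/(2*o))
(s(52) - 3878)*(-2516 + 4630) = ((9/2)/52 - 3878)*(-2516 + 4630) = ((9/2)*(1/52) - 3878)*2114 = (9/104 - 3878)*2114 = -403303/104*2114 = -426291271/52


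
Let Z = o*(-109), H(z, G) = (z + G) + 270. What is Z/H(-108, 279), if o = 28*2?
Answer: -872/63 ≈ -13.841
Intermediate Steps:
o = 56
H(z, G) = 270 + G + z (H(z, G) = (G + z) + 270 = 270 + G + z)
Z = -6104 (Z = 56*(-109) = -6104)
Z/H(-108, 279) = -6104/(270 + 279 - 108) = -6104/441 = -6104*1/441 = -872/63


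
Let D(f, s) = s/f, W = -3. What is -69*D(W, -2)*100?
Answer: -4600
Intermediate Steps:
-69*D(W, -2)*100 = -(-138)/(-3)*100 = -(-138)*(-1)/3*100 = -69*⅔*100 = -46*100 = -4600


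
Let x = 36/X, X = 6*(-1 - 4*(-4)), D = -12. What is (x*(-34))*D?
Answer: 816/5 ≈ 163.20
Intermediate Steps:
X = 90 (X = 6*(-1 + 16) = 6*15 = 90)
x = 2/5 (x = 36/90 = 36*(1/90) = 2/5 ≈ 0.40000)
(x*(-34))*D = ((2/5)*(-34))*(-12) = -68/5*(-12) = 816/5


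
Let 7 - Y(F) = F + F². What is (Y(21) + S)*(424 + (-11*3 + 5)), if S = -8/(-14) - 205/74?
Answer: -46892142/259 ≈ -1.8105e+5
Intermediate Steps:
S = -1139/518 (S = -8*(-1/14) - 205*1/74 = 4/7 - 205/74 = -1139/518 ≈ -2.1988)
Y(F) = 7 - F - F² (Y(F) = 7 - (F + F²) = 7 + (-F - F²) = 7 - F - F²)
(Y(21) + S)*(424 + (-11*3 + 5)) = ((7 - 1*21 - 1*21²) - 1139/518)*(424 + (-11*3 + 5)) = ((7 - 21 - 1*441) - 1139/518)*(424 + (-33 + 5)) = ((7 - 21 - 441) - 1139/518)*(424 - 28) = (-455 - 1139/518)*396 = -236829/518*396 = -46892142/259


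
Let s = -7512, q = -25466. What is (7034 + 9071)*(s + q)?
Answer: -531110690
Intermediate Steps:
(7034 + 9071)*(s + q) = (7034 + 9071)*(-7512 - 25466) = 16105*(-32978) = -531110690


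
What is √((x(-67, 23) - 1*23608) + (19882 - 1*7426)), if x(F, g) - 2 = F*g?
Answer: 7*I*√259 ≈ 112.65*I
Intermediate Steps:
x(F, g) = 2 + F*g
√((x(-67, 23) - 1*23608) + (19882 - 1*7426)) = √(((2 - 67*23) - 1*23608) + (19882 - 1*7426)) = √(((2 - 1541) - 23608) + (19882 - 7426)) = √((-1539 - 23608) + 12456) = √(-25147 + 12456) = √(-12691) = 7*I*√259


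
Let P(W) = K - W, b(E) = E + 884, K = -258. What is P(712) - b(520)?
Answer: -2374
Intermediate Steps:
b(E) = 884 + E
P(W) = -258 - W
P(712) - b(520) = (-258 - 1*712) - (884 + 520) = (-258 - 712) - 1*1404 = -970 - 1404 = -2374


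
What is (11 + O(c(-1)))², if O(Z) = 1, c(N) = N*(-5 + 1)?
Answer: 144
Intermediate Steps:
c(N) = -4*N (c(N) = N*(-4) = -4*N)
(11 + O(c(-1)))² = (11 + 1)² = 12² = 144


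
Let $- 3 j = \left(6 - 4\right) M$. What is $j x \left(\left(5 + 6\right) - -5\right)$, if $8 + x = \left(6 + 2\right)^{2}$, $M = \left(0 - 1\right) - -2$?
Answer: $- \frac{1792}{3} \approx -597.33$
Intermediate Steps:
$M = 1$ ($M = -1 + 2 = 1$)
$x = 56$ ($x = -8 + \left(6 + 2\right)^{2} = -8 + 8^{2} = -8 + 64 = 56$)
$j = - \frac{2}{3}$ ($j = - \frac{\left(6 - 4\right) 1}{3} = - \frac{2 \cdot 1}{3} = \left(- \frac{1}{3}\right) 2 = - \frac{2}{3} \approx -0.66667$)
$j x \left(\left(5 + 6\right) - -5\right) = \left(- \frac{2}{3}\right) 56 \left(\left(5 + 6\right) - -5\right) = - \frac{112 \left(11 + 5\right)}{3} = \left(- \frac{112}{3}\right) 16 = - \frac{1792}{3}$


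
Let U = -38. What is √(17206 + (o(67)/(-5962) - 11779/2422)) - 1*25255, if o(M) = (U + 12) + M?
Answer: -25255 + √224165725769496511/3609991 ≈ -25124.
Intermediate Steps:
o(M) = -26 + M (o(M) = (-38 + 12) + M = -26 + M)
√(17206 + (o(67)/(-5962) - 11779/2422)) - 1*25255 = √(17206 + ((-26 + 67)/(-5962) - 11779/2422)) - 1*25255 = √(17206 + (41*(-1/5962) - 11779*1/2422)) - 25255 = √(17206 + (-41/5962 - 11779/2422)) - 25255 = √(17206 - 17581425/3609991) - 25255 = √(62095923721/3609991) - 25255 = √224165725769496511/3609991 - 25255 = -25255 + √224165725769496511/3609991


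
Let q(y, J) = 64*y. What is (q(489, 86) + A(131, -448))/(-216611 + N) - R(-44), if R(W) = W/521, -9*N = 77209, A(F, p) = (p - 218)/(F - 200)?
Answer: -662596087/12143020982 ≈ -0.054566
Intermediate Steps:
A(F, p) = (-218 + p)/(-200 + F)
N = -77209/9 (N = -⅑*77209 = -77209/9 ≈ -8578.8)
R(W) = W/521 (R(W) = W*(1/521) = W/521)
(q(489, 86) + A(131, -448))/(-216611 + N) - R(-44) = (64*489 + (-218 - 448)/(-200 + 131))/(-216611 - 77209/9) - (-44)/521 = (31296 - 666/(-69))/(-2026708/9) - 1*(-44/521) = (31296 - 1/69*(-666))*(-9/2026708) + 44/521 = (31296 + 222/23)*(-9/2026708) + 44/521 = (720030/23)*(-9/2026708) + 44/521 = -3240135/23307142 + 44/521 = -662596087/12143020982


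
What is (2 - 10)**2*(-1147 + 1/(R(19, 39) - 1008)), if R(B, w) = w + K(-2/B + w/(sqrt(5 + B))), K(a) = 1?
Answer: -8882376/121 ≈ -73408.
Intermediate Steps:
R(B, w) = 1 + w (R(B, w) = w + 1 = 1 + w)
(2 - 10)**2*(-1147 + 1/(R(19, 39) - 1008)) = (2 - 10)**2*(-1147 + 1/((1 + 39) - 1008)) = (-8)**2*(-1147 + 1/(40 - 1008)) = 64*(-1147 + 1/(-968)) = 64*(-1147 - 1/968) = 64*(-1110297/968) = -8882376/121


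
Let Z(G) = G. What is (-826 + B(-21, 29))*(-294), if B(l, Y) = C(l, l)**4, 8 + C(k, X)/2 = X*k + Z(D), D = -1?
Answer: -163833345493860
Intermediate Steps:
C(k, X) = -18 + 2*X*k (C(k, X) = -16 + 2*(X*k - 1) = -16 + 2*(-1 + X*k) = -16 + (-2 + 2*X*k) = -18 + 2*X*k)
B(l, Y) = (-18 + 2*l**2)**4 (B(l, Y) = (-18 + 2*l*l)**4 = (-18 + 2*l**2)**4)
(-826 + B(-21, 29))*(-294) = (-826 + 16*(-9 + (-21)**2)**4)*(-294) = (-826 + 16*(-9 + 441)**4)*(-294) = (-826 + 16*432**4)*(-294) = (-826 + 16*34828517376)*(-294) = (-826 + 557256278016)*(-294) = 557256277190*(-294) = -163833345493860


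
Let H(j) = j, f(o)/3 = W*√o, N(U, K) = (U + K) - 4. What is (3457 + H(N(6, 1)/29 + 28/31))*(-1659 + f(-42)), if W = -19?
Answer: -5157412932/899 - 177198636*I*√42/899 ≈ -5.7368e+6 - 1.2774e+6*I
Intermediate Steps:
N(U, K) = -4 + K + U (N(U, K) = (K + U) - 4 = -4 + K + U)
f(o) = -57*√o (f(o) = 3*(-19*√o) = -57*√o)
(3457 + H(N(6, 1)/29 + 28/31))*(-1659 + f(-42)) = (3457 + ((-4 + 1 + 6)/29 + 28/31))*(-1659 - 57*I*√42) = (3457 + (3*(1/29) + 28*(1/31)))*(-1659 - 57*I*√42) = (3457 + (3/29 + 28/31))*(-1659 - 57*I*√42) = (3457 + 905/899)*(-1659 - 57*I*√42) = 3108748*(-1659 - 57*I*√42)/899 = -5157412932/899 - 177198636*I*√42/899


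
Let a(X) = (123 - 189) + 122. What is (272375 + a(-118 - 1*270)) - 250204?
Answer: 22227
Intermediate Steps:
a(X) = 56 (a(X) = -66 + 122 = 56)
(272375 + a(-118 - 1*270)) - 250204 = (272375 + 56) - 250204 = 272431 - 250204 = 22227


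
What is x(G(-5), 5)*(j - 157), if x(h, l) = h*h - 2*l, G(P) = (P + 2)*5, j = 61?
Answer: -20640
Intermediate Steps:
G(P) = 10 + 5*P (G(P) = (2 + P)*5 = 10 + 5*P)
x(h, l) = h² - 2*l
x(G(-5), 5)*(j - 157) = ((10 + 5*(-5))² - 2*5)*(61 - 157) = ((10 - 25)² - 10)*(-96) = ((-15)² - 10)*(-96) = (225 - 10)*(-96) = 215*(-96) = -20640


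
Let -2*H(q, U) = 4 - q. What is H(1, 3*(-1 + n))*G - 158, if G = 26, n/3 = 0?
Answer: -197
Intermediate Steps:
n = 0 (n = 3*0 = 0)
H(q, U) = -2 + q/2 (H(q, U) = -(4 - q)/2 = -2 + q/2)
H(1, 3*(-1 + n))*G - 158 = (-2 + (1/2)*1)*26 - 158 = (-2 + 1/2)*26 - 158 = -3/2*26 - 158 = -39 - 158 = -197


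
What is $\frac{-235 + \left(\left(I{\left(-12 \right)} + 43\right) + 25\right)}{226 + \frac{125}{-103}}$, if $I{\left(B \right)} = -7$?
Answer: $- \frac{17922}{23153} \approx -0.77407$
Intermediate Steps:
$\frac{-235 + \left(\left(I{\left(-12 \right)} + 43\right) + 25\right)}{226 + \frac{125}{-103}} = \frac{-235 + \left(\left(-7 + 43\right) + 25\right)}{226 + \frac{125}{-103}} = \frac{-235 + \left(36 + 25\right)}{226 + 125 \left(- \frac{1}{103}\right)} = \frac{-235 + 61}{226 - \frac{125}{103}} = - \frac{174}{\frac{23153}{103}} = \left(-174\right) \frac{103}{23153} = - \frac{17922}{23153}$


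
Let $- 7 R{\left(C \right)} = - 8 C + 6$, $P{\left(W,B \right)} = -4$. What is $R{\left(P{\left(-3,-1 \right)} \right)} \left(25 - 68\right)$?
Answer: $\frac{1634}{7} \approx 233.43$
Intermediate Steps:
$R{\left(C \right)} = - \frac{6}{7} + \frac{8 C}{7}$ ($R{\left(C \right)} = - \frac{- 8 C + 6}{7} = - \frac{6 - 8 C}{7} = - \frac{6}{7} + \frac{8 C}{7}$)
$R{\left(P{\left(-3,-1 \right)} \right)} \left(25 - 68\right) = \left(- \frac{6}{7} + \frac{8}{7} \left(-4\right)\right) \left(25 - 68\right) = \left(- \frac{6}{7} - \frac{32}{7}\right) \left(-43\right) = \left(- \frac{38}{7}\right) \left(-43\right) = \frac{1634}{7}$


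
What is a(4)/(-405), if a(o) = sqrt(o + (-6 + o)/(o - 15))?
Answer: -sqrt(506)/4455 ≈ -0.0050493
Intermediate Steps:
a(o) = sqrt(o + (-6 + o)/(-15 + o))
a(4)/(-405) = sqrt((-6 + 4 + 4*(-15 + 4))/(-15 + 4))/(-405) = sqrt((-6 + 4 + 4*(-11))/(-11))*(-1/405) = sqrt(-(-6 + 4 - 44)/11)*(-1/405) = sqrt(-1/11*(-46))*(-1/405) = sqrt(46/11)*(-1/405) = (sqrt(506)/11)*(-1/405) = -sqrt(506)/4455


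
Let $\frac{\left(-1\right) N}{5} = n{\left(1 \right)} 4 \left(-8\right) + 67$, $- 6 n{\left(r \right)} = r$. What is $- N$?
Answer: $\frac{1085}{3} \approx 361.67$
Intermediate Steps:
$n{\left(r \right)} = - \frac{r}{6}$
$N = - \frac{1085}{3}$ ($N = - 5 \left(\left(- \frac{1}{6}\right) 1 \cdot 4 \left(-8\right) + 67\right) = - 5 \left(\left(- \frac{1}{6}\right) \left(-32\right) + 67\right) = - 5 \left(\frac{16}{3} + 67\right) = \left(-5\right) \frac{217}{3} = - \frac{1085}{3} \approx -361.67$)
$- N = \left(-1\right) \left(- \frac{1085}{3}\right) = \frac{1085}{3}$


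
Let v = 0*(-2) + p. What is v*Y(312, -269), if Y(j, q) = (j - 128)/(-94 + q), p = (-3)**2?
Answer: -552/121 ≈ -4.5620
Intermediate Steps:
p = 9
Y(j, q) = (-128 + j)/(-94 + q)
v = 9 (v = 0*(-2) + 9 = 0 + 9 = 9)
v*Y(312, -269) = 9*((-128 + 312)/(-94 - 269)) = 9*(184/(-363)) = 9*(-1/363*184) = 9*(-184/363) = -552/121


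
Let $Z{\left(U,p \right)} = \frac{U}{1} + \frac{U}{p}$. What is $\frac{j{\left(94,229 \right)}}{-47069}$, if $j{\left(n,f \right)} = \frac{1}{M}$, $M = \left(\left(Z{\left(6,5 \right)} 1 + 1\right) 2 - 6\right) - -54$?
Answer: $- \frac{5}{15156218} \approx -3.299 \cdot 10^{-7}$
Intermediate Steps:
$Z{\left(U,p \right)} = U + \frac{U}{p}$ ($Z{\left(U,p \right)} = U 1 + \frac{U}{p} = U + \frac{U}{p}$)
$M = \frac{322}{5}$ ($M = \left(\left(\left(6 + \frac{6}{5}\right) 1 + 1\right) 2 - 6\right) - -54 = \left(\left(\left(6 + 6 \cdot \frac{1}{5}\right) 1 + 1\right) 2 - 6\right) + 54 = \left(\left(\left(6 + \frac{6}{5}\right) 1 + 1\right) 2 - 6\right) + 54 = \left(\left(\frac{36}{5} \cdot 1 + 1\right) 2 - 6\right) + 54 = \left(\left(\frac{36}{5} + 1\right) 2 - 6\right) + 54 = \left(\frac{41}{5} \cdot 2 - 6\right) + 54 = \left(\frac{82}{5} - 6\right) + 54 = \frac{52}{5} + 54 = \frac{322}{5} \approx 64.4$)
$j{\left(n,f \right)} = \frac{5}{322}$ ($j{\left(n,f \right)} = \frac{1}{\frac{322}{5}} = \frac{5}{322}$)
$\frac{j{\left(94,229 \right)}}{-47069} = \frac{5}{322 \left(-47069\right)} = \frac{5}{322} \left(- \frac{1}{47069}\right) = - \frac{5}{15156218}$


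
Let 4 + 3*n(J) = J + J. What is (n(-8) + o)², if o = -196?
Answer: 369664/9 ≈ 41074.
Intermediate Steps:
n(J) = -4/3 + 2*J/3 (n(J) = -4/3 + (J + J)/3 = -4/3 + (2*J)/3 = -4/3 + 2*J/3)
(n(-8) + o)² = ((-4/3 + (⅔)*(-8)) - 196)² = ((-4/3 - 16/3) - 196)² = (-20/3 - 196)² = (-608/3)² = 369664/9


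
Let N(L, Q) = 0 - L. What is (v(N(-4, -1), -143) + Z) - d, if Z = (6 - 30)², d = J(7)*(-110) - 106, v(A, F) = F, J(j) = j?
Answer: 1309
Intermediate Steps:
N(L, Q) = -L
d = -876 (d = 7*(-110) - 106 = -770 - 106 = -876)
Z = 576 (Z = (-24)² = 576)
(v(N(-4, -1), -143) + Z) - d = (-143 + 576) - 1*(-876) = 433 + 876 = 1309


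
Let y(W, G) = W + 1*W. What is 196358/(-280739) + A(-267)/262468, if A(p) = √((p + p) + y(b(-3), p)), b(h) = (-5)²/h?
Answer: -196358/280739 + I*√1239/393702 ≈ -0.69943 + 8.9406e-5*I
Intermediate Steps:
b(h) = 25/h
y(W, G) = 2*W (y(W, G) = W + W = 2*W)
A(p) = √(-50/3 + 2*p) (A(p) = √((p + p) + 2*(25/(-3))) = √(2*p + 2*(25*(-⅓))) = √(2*p + 2*(-25/3)) = √(2*p - 50/3) = √(-50/3 + 2*p))
196358/(-280739) + A(-267)/262468 = 196358/(-280739) + (√(-150 + 18*(-267))/3)/262468 = 196358*(-1/280739) + (√(-150 - 4806)/3)*(1/262468) = -196358/280739 + (√(-4956)/3)*(1/262468) = -196358/280739 + ((2*I*√1239)/3)*(1/262468) = -196358/280739 + (2*I*√1239/3)*(1/262468) = -196358/280739 + I*√1239/393702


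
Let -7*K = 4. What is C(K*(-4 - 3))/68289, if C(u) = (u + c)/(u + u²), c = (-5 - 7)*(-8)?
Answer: 5/68289 ≈ 7.3218e-5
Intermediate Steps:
K = -4/7 (K = -⅐*4 = -4/7 ≈ -0.57143)
c = 96 (c = -12*(-8) = 96)
C(u) = (96 + u)/(u + u²) (C(u) = (u + 96)/(u + u²) = (96 + u)/(u + u²))
C(K*(-4 - 3))/68289 = ((96 - 4*(-4 - 3)/7)/(((-4*(-4 - 3)/7))*(1 - 4*(-4 - 3)/7)))/68289 = ((96 - 4/7*(-7))/(((-4/7*(-7)))*(1 - 4/7*(-7))))*(1/68289) = ((96 + 4)/(4*(1 + 4)))*(1/68289) = ((¼)*100/5)*(1/68289) = ((¼)*(⅕)*100)*(1/68289) = 5*(1/68289) = 5/68289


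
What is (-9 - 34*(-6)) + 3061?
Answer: 3256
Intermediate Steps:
(-9 - 34*(-6)) + 3061 = (-9 + 204) + 3061 = 195 + 3061 = 3256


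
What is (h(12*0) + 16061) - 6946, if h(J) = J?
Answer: 9115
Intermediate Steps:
(h(12*0) + 16061) - 6946 = (12*0 + 16061) - 6946 = (0 + 16061) - 6946 = 16061 - 6946 = 9115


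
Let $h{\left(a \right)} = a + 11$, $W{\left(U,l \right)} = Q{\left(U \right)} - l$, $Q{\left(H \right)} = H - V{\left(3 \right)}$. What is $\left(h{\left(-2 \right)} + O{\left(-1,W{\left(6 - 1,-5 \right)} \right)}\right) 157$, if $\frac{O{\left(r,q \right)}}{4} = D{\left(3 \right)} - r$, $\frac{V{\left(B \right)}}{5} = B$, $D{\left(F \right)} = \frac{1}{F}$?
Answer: $\frac{6751}{3} \approx 2250.3$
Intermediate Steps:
$V{\left(B \right)} = 5 B$
$Q{\left(H \right)} = -15 + H$ ($Q{\left(H \right)} = H - 5 \cdot 3 = H - 15 = -15 + H$)
$W{\left(U,l \right)} = -15 + U - l$ ($W{\left(U,l \right)} = \left(-15 + U\right) - l = -15 + U - l$)
$h{\left(a \right)} = 11 + a$
$O{\left(r,q \right)} = \frac{4}{3} - 4 r$ ($O{\left(r,q \right)} = 4 \left(\frac{1}{3} - r\right) = \frac{4}{3} - 4 r$)
$\left(h{\left(-2 \right)} + O{\left(-1,W{\left(6 - 1,-5 \right)} \right)}\right) 157 = \left(\left(11 - 2\right) + \left(\frac{4}{3} - -4\right)\right) 157 = \left(9 + \left(\frac{4}{3} + 4\right)\right) 157 = \left(9 + \frac{16}{3}\right) 157 = \frac{43}{3} \cdot 157 = \frac{6751}{3}$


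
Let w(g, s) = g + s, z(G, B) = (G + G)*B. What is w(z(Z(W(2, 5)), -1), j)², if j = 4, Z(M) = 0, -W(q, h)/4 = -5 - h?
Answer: 16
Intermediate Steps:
W(q, h) = 20 + 4*h (W(q, h) = -4*(-5 - h) = 20 + 4*h)
z(G, B) = 2*B*G (z(G, B) = (2*G)*B = 2*B*G)
w(z(Z(W(2, 5)), -1), j)² = (2*(-1)*0 + 4)² = (0 + 4)² = 4² = 16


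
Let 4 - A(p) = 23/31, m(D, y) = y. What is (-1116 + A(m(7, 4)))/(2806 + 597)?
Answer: -34495/105493 ≈ -0.32699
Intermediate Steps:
A(p) = 101/31 (A(p) = 4 - 23/31 = 101/31)
(-1116 + A(m(7, 4)))/(2806 + 597) = (-1116 + 101/31)/(2806 + 597) = -34495/31/3403 = -34495/31*1/3403 = -34495/105493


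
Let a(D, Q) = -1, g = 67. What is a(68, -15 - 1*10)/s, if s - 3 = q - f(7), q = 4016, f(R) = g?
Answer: -1/3952 ≈ -0.00025304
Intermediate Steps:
f(R) = 67
s = 3952 (s = 3 + (4016 - 1*67) = 3 + (4016 - 67) = 3 + 3949 = 3952)
a(68, -15 - 1*10)/s = -1/3952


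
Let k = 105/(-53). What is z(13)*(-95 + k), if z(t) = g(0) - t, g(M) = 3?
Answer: 51400/53 ≈ 969.81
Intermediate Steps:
k = -105/53 (k = 105*(-1/53) = -105/53 ≈ -1.9811)
z(t) = 3 - t
z(13)*(-95 + k) = (3 - 1*13)*(-95 - 105/53) = (3 - 13)*(-5140/53) = -10*(-5140/53) = 51400/53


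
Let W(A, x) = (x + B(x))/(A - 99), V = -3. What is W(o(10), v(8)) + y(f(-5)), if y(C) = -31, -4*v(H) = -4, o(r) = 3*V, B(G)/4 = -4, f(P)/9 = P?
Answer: -1111/36 ≈ -30.861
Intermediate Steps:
f(P) = 9*P
B(G) = -16 (B(G) = 4*(-4) = -16)
o(r) = -9 (o(r) = 3*(-3) = -9)
v(H) = 1 (v(H) = -1/4*(-4) = 1)
W(A, x) = (-16 + x)/(-99 + A) (W(A, x) = (x - 16)/(A - 99) = (-16 + x)/(-99 + A))
W(o(10), v(8)) + y(f(-5)) = (-16 + 1)/(-99 - 9) - 31 = -15/(-108) - 31 = -1/108*(-15) - 31 = 5/36 - 31 = -1111/36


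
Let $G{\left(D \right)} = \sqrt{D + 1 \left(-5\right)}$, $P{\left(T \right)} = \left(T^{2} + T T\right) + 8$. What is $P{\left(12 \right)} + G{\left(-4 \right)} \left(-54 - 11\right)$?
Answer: $296 - 195 i \approx 296.0 - 195.0 i$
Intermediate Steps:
$P{\left(T \right)} = 8 + 2 T^{2}$ ($P{\left(T \right)} = \left(T^{2} + T^{2}\right) + 8 = 2 T^{2} + 8 = 8 + 2 T^{2}$)
$G{\left(D \right)} = \sqrt{-5 + D}$ ($G{\left(D \right)} = \sqrt{D - 5} = \sqrt{-5 + D}$)
$P{\left(12 \right)} + G{\left(-4 \right)} \left(-54 - 11\right) = \left(8 + 2 \cdot 12^{2}\right) + \sqrt{-5 - 4} \left(-54 - 11\right) = \left(8 + 2 \cdot 144\right) + \sqrt{-9} \left(-65\right) = \left(8 + 288\right) + 3 i \left(-65\right) = 296 - 195 i$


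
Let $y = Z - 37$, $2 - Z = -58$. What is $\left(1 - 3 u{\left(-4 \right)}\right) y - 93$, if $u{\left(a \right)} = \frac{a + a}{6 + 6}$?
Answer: $-24$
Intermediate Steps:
$u{\left(a \right)} = \frac{a}{6}$ ($u{\left(a \right)} = \frac{2 a}{12} = 2 a \frac{1}{12} = \frac{a}{6}$)
$Z = 60$ ($Z = 2 - -58 = 2 + 58 = 60$)
$y = 23$ ($y = 60 - 37 = 23$)
$\left(1 - 3 u{\left(-4 \right)}\right) y - 93 = \left(1 - 3 \cdot \frac{1}{6} \left(-4\right)\right) 23 - 93 = \left(1 - -2\right) 23 - 93 = \left(1 + 2\right) 23 - 93 = 3 \cdot 23 - 93 = 69 - 93 = -24$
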